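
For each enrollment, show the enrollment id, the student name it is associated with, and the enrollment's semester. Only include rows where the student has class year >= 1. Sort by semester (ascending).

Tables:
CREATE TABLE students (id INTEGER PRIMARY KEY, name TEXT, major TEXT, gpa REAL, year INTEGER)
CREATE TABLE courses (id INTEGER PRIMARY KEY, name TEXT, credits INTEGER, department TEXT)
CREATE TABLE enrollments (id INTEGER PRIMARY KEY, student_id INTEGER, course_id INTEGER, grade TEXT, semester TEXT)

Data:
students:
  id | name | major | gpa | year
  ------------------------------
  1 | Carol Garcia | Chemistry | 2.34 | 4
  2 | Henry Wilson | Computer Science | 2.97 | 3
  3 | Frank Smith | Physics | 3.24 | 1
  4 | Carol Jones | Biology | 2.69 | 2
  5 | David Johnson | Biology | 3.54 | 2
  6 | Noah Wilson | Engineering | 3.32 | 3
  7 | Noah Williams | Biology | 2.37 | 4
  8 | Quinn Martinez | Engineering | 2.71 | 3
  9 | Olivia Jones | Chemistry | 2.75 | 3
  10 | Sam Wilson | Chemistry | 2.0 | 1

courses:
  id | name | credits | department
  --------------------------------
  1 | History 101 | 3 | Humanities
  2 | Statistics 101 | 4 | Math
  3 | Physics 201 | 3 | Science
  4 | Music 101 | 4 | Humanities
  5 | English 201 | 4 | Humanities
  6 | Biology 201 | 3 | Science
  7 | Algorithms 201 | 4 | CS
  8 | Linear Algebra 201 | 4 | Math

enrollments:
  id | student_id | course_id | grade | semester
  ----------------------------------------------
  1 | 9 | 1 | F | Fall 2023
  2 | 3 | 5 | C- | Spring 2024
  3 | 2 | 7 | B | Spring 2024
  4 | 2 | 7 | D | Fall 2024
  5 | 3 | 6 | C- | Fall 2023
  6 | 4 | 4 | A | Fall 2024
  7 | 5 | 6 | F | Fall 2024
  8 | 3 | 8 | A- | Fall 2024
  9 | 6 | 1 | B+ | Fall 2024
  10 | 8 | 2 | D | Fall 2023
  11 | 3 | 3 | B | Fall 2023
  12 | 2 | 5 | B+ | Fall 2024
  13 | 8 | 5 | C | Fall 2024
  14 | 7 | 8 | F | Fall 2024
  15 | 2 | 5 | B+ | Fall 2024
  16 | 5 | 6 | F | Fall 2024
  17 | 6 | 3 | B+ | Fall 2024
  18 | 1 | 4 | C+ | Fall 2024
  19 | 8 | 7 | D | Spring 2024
SELECT c.id, p.name AS student, c.semester FROM enrollments c JOIN students p ON c.student_id = p.id WHERE p.year >= 1 ORDER BY c.semester ASC

Execution result:
id | student | semester
1 | Olivia Jones | Fall 2023
5 | Frank Smith | Fall 2023
10 | Quinn Martinez | Fall 2023
11 | Frank Smith | Fall 2023
4 | Henry Wilson | Fall 2024
6 | Carol Jones | Fall 2024
7 | David Johnson | Fall 2024
8 | Frank Smith | Fall 2024
9 | Noah Wilson | Fall 2024
12 | Henry Wilson | Fall 2024
13 | Quinn Martinez | Fall 2024
14 | Noah Williams | Fall 2024
15 | Henry Wilson | Fall 2024
16 | David Johnson | Fall 2024
17 | Noah Wilson | Fall 2024
18 | Carol Garcia | Fall 2024
2 | Frank Smith | Spring 2024
3 | Henry Wilson | Spring 2024
19 | Quinn Martinez | Spring 2024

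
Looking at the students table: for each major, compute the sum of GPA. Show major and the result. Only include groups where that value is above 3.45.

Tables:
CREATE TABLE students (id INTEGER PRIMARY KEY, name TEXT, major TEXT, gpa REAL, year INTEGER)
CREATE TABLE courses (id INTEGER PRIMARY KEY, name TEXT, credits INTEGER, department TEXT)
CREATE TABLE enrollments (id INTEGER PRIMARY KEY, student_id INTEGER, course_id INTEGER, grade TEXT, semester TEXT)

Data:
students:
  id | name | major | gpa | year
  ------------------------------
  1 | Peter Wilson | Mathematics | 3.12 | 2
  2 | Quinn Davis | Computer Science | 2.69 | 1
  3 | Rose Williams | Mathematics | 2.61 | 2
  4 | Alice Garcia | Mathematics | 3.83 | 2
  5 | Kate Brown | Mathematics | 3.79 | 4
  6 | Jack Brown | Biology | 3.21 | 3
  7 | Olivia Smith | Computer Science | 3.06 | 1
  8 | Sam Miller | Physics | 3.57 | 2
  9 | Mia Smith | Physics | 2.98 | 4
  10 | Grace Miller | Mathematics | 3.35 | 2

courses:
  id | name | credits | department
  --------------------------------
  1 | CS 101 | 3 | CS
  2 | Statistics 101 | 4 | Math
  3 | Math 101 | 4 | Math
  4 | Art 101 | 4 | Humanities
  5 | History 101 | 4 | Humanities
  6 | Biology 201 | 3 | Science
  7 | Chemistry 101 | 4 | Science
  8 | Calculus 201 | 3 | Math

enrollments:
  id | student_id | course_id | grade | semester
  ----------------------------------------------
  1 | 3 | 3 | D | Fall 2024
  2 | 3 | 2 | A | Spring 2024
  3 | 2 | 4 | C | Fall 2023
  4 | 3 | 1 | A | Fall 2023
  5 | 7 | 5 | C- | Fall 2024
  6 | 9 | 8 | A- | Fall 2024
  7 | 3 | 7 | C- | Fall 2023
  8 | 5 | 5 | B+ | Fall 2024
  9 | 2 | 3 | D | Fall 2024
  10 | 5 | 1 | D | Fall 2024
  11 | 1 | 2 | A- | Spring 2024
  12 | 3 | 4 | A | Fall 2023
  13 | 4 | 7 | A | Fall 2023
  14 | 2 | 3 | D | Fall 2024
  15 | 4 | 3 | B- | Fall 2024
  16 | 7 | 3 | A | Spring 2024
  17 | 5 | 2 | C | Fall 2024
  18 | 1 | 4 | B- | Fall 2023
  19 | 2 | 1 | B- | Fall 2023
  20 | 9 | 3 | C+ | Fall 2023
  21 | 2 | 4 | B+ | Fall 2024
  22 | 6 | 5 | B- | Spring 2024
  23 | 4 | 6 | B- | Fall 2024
SELECT major, SUM(gpa) AS sum_gpa FROM students GROUP BY major HAVING SUM(gpa) > 3.45

Execution result:
major | sum_gpa
Computer Science | 5.75
Mathematics | 16.70
Physics | 6.55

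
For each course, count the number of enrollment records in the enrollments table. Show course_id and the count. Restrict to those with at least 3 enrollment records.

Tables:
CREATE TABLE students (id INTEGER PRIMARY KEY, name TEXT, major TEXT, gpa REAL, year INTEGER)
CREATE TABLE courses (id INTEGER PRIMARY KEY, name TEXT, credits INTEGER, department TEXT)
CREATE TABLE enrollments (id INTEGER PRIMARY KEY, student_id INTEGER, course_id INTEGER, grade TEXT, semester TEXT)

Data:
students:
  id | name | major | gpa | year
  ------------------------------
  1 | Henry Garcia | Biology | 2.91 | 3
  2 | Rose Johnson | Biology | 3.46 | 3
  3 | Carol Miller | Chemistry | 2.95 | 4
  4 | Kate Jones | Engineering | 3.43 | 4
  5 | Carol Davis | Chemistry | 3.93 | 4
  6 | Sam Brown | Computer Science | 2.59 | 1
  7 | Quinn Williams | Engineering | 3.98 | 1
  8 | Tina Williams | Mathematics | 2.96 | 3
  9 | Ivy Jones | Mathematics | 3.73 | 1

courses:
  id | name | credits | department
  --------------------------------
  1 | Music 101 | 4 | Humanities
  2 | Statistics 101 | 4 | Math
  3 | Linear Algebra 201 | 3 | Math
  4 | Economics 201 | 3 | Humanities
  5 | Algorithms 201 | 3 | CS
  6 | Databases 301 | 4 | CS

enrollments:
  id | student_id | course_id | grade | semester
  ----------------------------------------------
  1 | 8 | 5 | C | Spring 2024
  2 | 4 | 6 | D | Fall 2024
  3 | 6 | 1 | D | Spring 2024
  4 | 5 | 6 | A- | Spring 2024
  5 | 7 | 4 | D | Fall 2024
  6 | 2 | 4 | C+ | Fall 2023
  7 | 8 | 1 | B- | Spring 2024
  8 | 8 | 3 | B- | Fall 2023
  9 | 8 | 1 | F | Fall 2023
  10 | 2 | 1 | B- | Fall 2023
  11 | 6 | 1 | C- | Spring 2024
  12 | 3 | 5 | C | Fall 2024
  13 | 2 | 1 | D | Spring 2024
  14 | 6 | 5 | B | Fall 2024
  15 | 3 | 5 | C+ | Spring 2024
SELECT course_id, COUNT(*) AS enrollment_count FROM enrollments GROUP BY course_id HAVING COUNT(*) >= 3

Execution result:
course_id | enrollment_count
1 | 6
5 | 4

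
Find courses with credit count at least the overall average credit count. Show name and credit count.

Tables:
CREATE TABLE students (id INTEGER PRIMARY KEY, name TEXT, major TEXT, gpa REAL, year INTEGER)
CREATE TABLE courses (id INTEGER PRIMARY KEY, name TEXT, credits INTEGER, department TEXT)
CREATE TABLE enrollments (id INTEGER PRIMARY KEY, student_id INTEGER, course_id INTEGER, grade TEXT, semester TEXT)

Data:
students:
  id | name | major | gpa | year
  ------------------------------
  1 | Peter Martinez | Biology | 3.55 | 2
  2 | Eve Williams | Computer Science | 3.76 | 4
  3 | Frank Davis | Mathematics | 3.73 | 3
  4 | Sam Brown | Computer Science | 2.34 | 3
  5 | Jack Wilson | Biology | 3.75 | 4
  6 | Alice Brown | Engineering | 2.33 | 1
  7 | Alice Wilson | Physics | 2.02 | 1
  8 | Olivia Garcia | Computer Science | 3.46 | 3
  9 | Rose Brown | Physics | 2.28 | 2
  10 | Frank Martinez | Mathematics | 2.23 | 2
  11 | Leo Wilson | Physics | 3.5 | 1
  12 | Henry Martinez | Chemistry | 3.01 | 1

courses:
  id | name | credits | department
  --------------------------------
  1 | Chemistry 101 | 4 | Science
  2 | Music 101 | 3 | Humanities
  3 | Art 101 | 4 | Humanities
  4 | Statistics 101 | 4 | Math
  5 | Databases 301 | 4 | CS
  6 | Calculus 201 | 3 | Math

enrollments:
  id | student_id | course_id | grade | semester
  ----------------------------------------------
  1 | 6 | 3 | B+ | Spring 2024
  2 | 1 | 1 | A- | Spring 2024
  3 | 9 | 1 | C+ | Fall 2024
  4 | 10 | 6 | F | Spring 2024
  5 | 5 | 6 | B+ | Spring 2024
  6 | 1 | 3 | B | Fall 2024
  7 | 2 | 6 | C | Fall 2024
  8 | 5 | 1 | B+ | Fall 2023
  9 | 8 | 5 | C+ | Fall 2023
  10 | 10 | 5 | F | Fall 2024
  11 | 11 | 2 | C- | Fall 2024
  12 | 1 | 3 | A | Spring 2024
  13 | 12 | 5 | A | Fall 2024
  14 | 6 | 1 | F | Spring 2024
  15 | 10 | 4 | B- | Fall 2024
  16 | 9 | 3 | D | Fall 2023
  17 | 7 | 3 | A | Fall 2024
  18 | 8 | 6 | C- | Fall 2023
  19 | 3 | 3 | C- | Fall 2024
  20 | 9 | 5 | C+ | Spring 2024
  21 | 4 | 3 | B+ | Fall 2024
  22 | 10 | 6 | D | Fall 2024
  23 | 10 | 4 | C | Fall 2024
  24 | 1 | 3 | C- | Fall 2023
SELECT name, credits FROM courses WHERE credits >= (SELECT AVG(credits) FROM courses)

Execution result:
name | credits
Chemistry 101 | 4
Art 101 | 4
Statistics 101 | 4
Databases 301 | 4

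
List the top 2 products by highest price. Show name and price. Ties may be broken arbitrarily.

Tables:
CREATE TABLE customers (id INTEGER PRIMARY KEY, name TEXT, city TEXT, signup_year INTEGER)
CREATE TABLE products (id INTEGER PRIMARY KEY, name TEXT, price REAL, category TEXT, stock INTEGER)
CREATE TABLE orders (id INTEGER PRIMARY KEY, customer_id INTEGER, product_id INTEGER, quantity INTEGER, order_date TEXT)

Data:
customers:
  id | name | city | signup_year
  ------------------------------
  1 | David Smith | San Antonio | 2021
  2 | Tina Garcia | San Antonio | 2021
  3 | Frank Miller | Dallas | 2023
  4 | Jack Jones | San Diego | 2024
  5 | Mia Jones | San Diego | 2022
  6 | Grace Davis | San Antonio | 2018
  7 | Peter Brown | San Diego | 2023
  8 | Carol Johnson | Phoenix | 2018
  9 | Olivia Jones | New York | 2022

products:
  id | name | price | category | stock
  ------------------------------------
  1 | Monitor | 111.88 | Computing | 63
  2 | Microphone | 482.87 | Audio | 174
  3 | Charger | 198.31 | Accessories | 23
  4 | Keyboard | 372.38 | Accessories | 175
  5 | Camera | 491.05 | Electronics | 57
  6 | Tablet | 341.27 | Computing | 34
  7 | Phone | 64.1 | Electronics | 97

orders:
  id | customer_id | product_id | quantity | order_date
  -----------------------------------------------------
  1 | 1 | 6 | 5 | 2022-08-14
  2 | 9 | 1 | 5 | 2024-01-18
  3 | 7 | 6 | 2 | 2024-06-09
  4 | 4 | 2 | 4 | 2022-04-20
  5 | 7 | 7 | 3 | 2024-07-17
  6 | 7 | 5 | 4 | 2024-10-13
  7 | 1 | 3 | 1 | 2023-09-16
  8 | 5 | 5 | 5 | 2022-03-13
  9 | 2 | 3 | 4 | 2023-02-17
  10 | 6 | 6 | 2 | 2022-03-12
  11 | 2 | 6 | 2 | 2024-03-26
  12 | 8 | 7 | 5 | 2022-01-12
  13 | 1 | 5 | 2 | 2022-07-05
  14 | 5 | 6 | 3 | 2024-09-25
SELECT name, price FROM products ORDER BY price DESC LIMIT 2

Execution result:
name | price
Camera | 491.05
Microphone | 482.87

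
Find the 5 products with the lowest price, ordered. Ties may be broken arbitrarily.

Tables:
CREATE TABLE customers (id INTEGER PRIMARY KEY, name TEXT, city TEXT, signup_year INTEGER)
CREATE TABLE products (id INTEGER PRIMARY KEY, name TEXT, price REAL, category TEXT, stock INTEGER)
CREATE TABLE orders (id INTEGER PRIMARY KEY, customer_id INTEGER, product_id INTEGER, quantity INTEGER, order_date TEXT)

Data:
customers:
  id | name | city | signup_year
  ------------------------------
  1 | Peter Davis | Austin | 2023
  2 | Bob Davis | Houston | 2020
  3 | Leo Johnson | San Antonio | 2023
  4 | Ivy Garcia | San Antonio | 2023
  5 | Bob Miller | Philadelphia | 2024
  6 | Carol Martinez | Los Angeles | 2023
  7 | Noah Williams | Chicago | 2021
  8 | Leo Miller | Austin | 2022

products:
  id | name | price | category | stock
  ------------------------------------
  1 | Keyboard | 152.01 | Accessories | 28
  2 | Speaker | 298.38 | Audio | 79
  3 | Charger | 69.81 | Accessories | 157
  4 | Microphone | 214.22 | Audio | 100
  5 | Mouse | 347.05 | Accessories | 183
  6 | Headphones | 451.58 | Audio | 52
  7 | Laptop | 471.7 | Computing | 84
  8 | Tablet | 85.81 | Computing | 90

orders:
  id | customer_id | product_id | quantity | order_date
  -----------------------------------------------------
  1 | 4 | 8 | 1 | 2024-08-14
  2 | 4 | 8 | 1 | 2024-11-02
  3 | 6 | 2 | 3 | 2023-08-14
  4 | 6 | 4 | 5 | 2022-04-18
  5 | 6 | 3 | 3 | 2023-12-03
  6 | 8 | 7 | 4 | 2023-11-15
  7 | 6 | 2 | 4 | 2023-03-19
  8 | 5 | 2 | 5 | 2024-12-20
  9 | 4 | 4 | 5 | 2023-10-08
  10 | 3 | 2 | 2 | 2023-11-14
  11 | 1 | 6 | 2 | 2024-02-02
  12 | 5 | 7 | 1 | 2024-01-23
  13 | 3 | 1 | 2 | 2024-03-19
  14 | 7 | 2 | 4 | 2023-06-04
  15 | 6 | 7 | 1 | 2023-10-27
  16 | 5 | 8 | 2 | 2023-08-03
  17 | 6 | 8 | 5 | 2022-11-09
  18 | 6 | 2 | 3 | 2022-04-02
SELECT name, price FROM products ORDER BY price ASC LIMIT 5

Execution result:
name | price
Charger | 69.81
Tablet | 85.81
Keyboard | 152.01
Microphone | 214.22
Speaker | 298.38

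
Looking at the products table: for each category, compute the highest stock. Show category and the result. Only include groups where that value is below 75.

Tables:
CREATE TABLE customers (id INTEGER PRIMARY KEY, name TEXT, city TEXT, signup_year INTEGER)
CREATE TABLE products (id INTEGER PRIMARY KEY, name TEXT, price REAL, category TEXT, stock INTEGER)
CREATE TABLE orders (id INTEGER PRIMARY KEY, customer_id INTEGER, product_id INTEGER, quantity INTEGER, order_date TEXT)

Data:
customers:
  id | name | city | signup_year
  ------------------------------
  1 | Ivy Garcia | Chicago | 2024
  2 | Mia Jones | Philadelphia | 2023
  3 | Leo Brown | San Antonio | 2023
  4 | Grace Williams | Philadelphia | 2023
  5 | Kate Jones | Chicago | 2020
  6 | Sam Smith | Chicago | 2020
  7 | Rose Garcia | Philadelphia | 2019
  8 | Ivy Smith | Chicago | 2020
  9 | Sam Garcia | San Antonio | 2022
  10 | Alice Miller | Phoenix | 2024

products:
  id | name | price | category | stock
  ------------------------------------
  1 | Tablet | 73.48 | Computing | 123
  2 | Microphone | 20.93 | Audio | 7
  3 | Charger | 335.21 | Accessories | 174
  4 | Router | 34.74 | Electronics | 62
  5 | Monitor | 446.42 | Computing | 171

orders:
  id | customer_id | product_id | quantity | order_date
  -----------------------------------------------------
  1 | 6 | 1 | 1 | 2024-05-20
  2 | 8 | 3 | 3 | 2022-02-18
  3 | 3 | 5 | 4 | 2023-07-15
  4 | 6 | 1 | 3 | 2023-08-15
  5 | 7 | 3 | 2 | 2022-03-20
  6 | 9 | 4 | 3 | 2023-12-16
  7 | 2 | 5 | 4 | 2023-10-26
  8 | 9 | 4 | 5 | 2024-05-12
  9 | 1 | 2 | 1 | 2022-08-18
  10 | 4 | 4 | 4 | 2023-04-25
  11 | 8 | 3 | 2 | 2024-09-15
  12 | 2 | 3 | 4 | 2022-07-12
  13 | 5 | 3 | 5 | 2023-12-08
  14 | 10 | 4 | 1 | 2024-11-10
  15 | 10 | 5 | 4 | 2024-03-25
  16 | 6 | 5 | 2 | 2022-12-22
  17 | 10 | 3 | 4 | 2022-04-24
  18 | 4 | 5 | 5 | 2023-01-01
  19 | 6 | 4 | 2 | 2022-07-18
SELECT category, MAX(stock) AS max_stock FROM products GROUP BY category HAVING MAX(stock) < 75

Execution result:
category | max_stock
Audio | 7
Electronics | 62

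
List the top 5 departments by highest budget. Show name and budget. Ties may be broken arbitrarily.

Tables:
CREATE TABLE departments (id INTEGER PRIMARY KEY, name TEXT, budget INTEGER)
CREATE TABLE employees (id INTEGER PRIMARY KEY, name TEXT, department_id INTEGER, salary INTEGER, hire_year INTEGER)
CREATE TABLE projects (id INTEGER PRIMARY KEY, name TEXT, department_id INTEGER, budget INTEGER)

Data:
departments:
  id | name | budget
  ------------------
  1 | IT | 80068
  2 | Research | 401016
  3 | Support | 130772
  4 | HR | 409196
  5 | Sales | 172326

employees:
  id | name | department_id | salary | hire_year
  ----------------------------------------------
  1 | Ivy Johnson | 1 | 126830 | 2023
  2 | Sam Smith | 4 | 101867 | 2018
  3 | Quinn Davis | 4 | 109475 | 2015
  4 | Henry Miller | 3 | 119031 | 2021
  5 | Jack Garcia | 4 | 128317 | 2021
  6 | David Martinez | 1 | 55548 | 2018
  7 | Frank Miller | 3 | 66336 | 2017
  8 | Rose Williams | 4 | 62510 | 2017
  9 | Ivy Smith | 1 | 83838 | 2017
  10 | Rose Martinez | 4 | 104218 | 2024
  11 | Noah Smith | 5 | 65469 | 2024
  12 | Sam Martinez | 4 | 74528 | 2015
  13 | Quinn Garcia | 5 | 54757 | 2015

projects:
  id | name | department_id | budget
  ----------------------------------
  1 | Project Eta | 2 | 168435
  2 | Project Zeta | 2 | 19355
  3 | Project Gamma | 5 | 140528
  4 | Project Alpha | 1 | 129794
SELECT name, budget FROM departments ORDER BY budget DESC LIMIT 5

Execution result:
name | budget
HR | 409196
Research | 401016
Sales | 172326
Support | 130772
IT | 80068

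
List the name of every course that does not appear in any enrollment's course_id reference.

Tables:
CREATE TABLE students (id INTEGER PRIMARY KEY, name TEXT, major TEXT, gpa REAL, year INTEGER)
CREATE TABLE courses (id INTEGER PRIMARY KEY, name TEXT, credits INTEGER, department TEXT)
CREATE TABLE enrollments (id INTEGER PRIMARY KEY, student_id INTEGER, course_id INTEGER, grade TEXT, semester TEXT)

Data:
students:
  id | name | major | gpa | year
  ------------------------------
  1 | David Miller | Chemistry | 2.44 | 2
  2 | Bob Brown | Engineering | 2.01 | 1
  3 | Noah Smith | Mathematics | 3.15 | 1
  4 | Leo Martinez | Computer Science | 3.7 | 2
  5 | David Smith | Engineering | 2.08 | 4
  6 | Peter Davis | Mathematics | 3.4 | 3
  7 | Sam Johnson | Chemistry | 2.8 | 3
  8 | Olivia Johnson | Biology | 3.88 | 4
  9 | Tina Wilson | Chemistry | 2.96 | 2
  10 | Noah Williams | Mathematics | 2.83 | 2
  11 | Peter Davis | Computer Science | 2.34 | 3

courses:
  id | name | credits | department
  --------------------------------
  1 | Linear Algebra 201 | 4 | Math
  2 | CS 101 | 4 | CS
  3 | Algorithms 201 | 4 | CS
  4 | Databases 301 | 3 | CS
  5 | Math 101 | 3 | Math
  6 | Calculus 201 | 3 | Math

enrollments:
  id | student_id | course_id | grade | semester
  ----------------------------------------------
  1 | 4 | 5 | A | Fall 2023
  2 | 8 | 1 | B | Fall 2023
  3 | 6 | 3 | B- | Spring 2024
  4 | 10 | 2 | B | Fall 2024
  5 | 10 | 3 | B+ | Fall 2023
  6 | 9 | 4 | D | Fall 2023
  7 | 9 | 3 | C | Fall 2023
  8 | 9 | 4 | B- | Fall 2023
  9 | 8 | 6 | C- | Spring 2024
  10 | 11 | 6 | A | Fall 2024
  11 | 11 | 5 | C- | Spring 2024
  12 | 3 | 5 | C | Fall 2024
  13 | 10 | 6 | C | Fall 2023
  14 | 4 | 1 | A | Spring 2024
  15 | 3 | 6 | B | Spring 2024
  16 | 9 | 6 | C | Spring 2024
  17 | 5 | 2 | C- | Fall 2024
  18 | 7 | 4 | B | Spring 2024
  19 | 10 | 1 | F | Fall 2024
SELECT p.name FROM courses p LEFT JOIN enrollments c ON c.course_id = p.id WHERE c.id IS NULL

Execution result:
(no rows)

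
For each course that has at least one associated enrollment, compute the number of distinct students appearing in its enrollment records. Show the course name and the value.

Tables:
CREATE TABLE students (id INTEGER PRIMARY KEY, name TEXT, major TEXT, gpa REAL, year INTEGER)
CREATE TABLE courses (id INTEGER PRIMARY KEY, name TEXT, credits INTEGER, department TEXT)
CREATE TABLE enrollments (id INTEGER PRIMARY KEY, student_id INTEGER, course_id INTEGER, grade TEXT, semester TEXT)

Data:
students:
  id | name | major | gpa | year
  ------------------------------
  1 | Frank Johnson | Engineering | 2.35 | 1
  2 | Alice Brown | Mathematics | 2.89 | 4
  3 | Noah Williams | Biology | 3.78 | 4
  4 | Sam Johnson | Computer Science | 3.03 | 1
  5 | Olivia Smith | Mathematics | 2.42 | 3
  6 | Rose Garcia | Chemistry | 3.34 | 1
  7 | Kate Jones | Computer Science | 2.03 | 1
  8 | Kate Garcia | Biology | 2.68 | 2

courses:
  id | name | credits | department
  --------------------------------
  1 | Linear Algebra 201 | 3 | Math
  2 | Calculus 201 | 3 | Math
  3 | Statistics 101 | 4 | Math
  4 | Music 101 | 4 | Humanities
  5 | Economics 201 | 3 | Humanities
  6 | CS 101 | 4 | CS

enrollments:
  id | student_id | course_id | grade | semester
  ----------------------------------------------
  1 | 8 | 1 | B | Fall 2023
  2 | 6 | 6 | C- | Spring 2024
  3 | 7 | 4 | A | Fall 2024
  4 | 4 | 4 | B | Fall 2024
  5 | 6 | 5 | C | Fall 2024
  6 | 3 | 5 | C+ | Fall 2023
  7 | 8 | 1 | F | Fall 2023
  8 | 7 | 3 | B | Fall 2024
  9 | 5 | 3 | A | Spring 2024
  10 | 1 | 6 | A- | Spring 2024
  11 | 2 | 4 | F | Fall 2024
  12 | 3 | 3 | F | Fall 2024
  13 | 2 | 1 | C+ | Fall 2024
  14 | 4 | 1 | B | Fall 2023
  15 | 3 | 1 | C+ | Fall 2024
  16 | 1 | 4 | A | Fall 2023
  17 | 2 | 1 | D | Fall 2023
SELECT p.name, COUNT(DISTINCT c.student_id) AS distinct_student_count FROM enrollments c JOIN courses p ON c.course_id = p.id GROUP BY p.id, p.name

Execution result:
name | distinct_student_count
Linear Algebra 201 | 4
Statistics 101 | 3
Music 101 | 4
Economics 201 | 2
CS 101 | 2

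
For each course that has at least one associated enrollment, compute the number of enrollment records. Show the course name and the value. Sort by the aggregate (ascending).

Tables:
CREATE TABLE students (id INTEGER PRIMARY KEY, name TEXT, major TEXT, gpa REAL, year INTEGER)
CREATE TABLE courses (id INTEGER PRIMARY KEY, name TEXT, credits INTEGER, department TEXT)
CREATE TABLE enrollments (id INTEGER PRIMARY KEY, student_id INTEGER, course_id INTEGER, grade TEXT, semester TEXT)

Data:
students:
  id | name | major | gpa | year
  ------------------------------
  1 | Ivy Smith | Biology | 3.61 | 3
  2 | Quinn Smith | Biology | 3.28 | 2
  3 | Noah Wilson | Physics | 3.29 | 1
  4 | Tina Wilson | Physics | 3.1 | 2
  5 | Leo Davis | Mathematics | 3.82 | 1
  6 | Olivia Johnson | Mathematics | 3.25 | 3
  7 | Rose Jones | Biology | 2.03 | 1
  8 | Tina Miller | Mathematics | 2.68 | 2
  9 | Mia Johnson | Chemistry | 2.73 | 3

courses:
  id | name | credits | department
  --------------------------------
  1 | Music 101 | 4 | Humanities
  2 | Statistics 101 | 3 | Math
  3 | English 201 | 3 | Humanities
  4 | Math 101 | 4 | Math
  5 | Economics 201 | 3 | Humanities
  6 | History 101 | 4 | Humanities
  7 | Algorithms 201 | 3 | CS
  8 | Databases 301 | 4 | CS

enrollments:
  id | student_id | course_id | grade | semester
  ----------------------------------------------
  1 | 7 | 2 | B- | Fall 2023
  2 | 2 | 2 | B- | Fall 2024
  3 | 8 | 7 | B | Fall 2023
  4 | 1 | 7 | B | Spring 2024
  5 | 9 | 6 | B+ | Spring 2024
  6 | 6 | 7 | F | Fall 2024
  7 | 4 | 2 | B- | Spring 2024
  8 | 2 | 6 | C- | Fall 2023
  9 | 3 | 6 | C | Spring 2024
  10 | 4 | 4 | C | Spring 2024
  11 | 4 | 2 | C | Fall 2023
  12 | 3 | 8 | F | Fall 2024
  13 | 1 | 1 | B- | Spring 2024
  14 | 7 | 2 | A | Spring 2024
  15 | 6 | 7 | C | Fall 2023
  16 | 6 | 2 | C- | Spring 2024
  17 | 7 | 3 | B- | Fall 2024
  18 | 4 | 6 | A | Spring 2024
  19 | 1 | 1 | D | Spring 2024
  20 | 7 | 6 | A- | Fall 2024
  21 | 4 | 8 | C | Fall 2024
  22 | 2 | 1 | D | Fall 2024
SELECT p.name, COUNT(*) AS n FROM enrollments c JOIN courses p ON c.course_id = p.id GROUP BY p.id, p.name ORDER BY n ASC

Execution result:
name | n
English 201 | 1
Math 101 | 1
Databases 301 | 2
Music 101 | 3
Algorithms 201 | 4
History 101 | 5
Statistics 101 | 6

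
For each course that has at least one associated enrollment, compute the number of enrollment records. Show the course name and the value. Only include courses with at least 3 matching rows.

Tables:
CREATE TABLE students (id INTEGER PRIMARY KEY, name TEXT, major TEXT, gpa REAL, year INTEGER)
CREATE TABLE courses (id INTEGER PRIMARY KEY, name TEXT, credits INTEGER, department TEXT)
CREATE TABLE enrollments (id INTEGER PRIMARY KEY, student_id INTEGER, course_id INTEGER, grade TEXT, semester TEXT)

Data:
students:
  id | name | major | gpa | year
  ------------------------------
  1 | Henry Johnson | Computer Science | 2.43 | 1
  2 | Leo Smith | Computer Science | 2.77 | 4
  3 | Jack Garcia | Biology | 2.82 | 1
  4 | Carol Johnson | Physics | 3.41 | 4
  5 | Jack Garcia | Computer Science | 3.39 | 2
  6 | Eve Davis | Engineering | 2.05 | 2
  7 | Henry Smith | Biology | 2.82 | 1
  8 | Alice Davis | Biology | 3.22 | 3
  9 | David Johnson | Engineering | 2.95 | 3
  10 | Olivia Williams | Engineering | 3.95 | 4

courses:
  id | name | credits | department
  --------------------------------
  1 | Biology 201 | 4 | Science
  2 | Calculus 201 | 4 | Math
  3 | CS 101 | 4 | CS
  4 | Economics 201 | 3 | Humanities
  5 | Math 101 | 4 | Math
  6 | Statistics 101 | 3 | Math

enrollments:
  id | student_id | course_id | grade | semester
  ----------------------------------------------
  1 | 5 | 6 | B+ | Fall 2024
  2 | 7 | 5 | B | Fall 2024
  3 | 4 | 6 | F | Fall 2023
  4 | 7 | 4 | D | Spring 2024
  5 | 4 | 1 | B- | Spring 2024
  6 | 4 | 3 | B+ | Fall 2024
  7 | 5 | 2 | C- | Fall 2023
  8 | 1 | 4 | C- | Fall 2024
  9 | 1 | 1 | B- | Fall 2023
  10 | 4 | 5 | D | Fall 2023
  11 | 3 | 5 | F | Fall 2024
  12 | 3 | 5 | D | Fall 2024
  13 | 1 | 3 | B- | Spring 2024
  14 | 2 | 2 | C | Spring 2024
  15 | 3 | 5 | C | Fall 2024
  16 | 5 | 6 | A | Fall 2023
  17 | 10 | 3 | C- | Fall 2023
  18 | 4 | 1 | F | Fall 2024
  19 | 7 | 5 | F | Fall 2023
SELECT p.name, COUNT(*) AS n FROM enrollments c JOIN courses p ON c.course_id = p.id GROUP BY p.id, p.name HAVING COUNT(*) >= 3

Execution result:
name | n
Biology 201 | 3
CS 101 | 3
Math 101 | 6
Statistics 101 | 3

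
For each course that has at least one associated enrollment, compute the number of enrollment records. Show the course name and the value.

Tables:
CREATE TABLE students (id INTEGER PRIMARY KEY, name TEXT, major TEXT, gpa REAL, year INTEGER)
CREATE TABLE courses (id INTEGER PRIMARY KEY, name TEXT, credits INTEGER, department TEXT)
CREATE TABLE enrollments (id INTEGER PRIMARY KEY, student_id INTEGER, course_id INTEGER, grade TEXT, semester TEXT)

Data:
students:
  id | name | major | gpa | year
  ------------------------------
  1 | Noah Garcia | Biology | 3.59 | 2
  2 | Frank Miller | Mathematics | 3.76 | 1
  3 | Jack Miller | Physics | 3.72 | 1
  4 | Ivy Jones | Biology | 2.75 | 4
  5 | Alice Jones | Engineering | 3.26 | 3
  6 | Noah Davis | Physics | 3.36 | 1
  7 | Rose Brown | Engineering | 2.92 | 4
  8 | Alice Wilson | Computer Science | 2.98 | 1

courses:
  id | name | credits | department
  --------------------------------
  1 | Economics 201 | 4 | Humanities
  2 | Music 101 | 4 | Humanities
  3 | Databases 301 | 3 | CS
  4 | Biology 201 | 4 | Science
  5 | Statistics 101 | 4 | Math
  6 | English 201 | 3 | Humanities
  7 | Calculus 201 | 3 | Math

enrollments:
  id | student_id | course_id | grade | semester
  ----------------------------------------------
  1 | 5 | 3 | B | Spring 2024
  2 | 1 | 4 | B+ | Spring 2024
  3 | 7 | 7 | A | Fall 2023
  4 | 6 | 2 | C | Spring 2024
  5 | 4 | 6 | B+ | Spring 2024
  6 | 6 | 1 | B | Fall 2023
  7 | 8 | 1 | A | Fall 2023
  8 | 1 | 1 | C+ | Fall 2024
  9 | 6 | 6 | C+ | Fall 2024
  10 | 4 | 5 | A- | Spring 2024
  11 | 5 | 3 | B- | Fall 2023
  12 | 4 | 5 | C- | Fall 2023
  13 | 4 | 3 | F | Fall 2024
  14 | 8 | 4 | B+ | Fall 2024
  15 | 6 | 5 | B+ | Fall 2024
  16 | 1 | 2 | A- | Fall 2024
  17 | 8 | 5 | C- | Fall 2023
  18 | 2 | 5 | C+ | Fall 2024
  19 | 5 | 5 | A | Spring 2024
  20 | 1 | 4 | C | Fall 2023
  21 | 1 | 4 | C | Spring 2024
SELECT p.name, COUNT(*) AS n FROM enrollments c JOIN courses p ON c.course_id = p.id GROUP BY p.id, p.name

Execution result:
name | n
Economics 201 | 3
Music 101 | 2
Databases 301 | 3
Biology 201 | 4
Statistics 101 | 6
English 201 | 2
Calculus 201 | 1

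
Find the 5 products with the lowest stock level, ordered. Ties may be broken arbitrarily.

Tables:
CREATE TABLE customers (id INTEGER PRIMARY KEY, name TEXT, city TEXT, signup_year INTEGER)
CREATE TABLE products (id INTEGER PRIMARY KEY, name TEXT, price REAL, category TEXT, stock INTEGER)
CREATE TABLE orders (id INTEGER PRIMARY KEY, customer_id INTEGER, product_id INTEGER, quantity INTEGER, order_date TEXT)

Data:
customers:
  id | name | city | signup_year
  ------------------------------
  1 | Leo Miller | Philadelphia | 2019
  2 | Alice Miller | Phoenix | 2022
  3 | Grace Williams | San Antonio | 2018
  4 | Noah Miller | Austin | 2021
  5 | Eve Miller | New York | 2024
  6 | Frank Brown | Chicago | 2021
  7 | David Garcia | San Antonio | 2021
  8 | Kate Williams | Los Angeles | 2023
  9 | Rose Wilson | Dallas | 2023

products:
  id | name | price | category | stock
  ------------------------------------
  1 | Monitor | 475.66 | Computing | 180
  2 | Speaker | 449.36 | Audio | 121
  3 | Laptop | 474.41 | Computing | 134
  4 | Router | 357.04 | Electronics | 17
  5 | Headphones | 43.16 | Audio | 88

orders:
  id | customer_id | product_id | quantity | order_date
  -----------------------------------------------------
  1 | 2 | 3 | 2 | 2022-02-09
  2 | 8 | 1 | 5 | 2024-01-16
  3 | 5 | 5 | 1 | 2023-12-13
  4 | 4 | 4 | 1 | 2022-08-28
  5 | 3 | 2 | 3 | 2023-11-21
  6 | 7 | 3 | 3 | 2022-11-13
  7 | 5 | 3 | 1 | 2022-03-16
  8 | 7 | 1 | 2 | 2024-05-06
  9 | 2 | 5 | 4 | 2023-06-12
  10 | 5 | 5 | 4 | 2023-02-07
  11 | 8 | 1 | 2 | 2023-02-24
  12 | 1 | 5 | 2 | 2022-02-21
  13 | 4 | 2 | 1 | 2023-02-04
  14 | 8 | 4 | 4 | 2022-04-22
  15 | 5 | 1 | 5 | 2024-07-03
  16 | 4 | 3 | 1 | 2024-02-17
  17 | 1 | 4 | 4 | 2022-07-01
SELECT name, stock FROM products ORDER BY stock ASC LIMIT 5

Execution result:
name | stock
Router | 17
Headphones | 88
Speaker | 121
Laptop | 134
Monitor | 180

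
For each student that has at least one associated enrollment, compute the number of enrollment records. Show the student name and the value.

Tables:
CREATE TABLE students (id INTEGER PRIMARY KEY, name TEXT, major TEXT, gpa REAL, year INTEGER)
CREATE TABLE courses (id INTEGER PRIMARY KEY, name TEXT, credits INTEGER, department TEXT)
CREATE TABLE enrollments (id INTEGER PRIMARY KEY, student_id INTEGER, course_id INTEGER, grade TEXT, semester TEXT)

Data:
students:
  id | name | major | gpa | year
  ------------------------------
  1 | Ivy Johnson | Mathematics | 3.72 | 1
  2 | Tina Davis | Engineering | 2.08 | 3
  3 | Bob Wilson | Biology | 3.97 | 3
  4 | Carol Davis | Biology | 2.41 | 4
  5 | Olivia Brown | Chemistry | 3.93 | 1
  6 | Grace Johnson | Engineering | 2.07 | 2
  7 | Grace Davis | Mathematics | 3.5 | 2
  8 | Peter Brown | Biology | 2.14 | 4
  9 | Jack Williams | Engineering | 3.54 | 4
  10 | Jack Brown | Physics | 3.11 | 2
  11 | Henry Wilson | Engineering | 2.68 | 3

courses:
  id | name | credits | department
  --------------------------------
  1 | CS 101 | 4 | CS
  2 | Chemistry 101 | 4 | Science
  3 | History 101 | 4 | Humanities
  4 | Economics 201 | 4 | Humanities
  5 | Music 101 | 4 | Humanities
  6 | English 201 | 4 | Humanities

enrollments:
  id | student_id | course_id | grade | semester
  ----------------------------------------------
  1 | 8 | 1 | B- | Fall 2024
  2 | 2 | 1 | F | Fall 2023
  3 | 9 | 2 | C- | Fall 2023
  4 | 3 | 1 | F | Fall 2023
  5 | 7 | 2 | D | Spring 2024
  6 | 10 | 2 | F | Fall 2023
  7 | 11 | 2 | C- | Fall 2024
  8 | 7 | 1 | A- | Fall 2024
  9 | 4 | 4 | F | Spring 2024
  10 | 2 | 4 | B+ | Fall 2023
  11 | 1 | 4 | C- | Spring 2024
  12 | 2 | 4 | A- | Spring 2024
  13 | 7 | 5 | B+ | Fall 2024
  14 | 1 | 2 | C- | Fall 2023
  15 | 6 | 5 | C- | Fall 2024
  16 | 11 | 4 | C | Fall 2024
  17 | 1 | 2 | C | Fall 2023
SELECT p.name, COUNT(*) AS n FROM enrollments c JOIN students p ON c.student_id = p.id GROUP BY p.id, p.name

Execution result:
name | n
Ivy Johnson | 3
Tina Davis | 3
Bob Wilson | 1
Carol Davis | 1
Grace Johnson | 1
Grace Davis | 3
Peter Brown | 1
Jack Williams | 1
Jack Brown | 1
Henry Wilson | 2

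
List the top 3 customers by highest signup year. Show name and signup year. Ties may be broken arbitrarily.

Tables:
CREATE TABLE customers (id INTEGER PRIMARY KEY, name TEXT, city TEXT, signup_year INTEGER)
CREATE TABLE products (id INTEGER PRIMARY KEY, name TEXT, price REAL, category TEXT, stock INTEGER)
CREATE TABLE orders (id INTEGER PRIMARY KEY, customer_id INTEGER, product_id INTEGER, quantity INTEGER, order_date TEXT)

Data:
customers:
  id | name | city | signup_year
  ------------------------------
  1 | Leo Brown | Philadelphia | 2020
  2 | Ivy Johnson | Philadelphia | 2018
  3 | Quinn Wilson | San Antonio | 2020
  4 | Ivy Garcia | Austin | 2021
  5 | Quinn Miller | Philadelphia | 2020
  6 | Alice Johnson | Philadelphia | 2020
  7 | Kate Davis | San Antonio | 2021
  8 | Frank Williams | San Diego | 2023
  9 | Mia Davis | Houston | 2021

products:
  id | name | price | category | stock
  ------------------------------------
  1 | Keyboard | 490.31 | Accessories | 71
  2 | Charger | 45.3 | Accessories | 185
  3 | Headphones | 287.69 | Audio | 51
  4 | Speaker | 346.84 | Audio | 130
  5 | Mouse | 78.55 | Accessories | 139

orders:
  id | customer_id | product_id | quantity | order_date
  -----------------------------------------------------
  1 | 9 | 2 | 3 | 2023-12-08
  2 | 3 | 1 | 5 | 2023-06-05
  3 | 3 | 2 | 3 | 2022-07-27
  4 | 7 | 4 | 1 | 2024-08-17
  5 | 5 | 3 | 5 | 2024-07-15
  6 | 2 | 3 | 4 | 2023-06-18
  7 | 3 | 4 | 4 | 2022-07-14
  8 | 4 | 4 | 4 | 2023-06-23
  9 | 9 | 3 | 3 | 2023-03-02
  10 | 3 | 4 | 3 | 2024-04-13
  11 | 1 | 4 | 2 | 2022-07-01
SELECT name, signup_year FROM customers ORDER BY signup_year DESC LIMIT 3

Execution result:
name | signup_year
Frank Williams | 2023
Ivy Garcia | 2021
Kate Davis | 2021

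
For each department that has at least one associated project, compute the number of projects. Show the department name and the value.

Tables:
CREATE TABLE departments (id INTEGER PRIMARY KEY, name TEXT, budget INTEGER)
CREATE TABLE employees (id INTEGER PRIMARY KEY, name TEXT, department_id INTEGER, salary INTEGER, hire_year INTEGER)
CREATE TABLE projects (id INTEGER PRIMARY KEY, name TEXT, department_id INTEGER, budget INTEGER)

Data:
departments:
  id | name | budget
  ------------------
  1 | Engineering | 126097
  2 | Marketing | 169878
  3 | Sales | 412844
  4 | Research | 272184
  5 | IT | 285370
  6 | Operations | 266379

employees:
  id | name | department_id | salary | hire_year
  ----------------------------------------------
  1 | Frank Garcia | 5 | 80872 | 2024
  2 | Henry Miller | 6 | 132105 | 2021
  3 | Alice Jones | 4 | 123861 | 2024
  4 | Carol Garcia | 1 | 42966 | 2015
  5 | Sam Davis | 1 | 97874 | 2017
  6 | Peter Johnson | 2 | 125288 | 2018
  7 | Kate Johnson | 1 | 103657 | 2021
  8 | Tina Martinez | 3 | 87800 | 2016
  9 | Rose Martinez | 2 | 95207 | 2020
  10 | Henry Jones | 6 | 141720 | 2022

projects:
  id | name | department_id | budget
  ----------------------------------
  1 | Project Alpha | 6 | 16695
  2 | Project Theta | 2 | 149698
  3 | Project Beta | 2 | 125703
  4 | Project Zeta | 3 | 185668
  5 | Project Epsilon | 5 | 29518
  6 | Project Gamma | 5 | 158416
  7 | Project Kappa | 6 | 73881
SELECT p.name, COUNT(*) AS n FROM projects c JOIN departments p ON c.department_id = p.id GROUP BY p.id, p.name

Execution result:
name | n
Marketing | 2
Sales | 1
IT | 2
Operations | 2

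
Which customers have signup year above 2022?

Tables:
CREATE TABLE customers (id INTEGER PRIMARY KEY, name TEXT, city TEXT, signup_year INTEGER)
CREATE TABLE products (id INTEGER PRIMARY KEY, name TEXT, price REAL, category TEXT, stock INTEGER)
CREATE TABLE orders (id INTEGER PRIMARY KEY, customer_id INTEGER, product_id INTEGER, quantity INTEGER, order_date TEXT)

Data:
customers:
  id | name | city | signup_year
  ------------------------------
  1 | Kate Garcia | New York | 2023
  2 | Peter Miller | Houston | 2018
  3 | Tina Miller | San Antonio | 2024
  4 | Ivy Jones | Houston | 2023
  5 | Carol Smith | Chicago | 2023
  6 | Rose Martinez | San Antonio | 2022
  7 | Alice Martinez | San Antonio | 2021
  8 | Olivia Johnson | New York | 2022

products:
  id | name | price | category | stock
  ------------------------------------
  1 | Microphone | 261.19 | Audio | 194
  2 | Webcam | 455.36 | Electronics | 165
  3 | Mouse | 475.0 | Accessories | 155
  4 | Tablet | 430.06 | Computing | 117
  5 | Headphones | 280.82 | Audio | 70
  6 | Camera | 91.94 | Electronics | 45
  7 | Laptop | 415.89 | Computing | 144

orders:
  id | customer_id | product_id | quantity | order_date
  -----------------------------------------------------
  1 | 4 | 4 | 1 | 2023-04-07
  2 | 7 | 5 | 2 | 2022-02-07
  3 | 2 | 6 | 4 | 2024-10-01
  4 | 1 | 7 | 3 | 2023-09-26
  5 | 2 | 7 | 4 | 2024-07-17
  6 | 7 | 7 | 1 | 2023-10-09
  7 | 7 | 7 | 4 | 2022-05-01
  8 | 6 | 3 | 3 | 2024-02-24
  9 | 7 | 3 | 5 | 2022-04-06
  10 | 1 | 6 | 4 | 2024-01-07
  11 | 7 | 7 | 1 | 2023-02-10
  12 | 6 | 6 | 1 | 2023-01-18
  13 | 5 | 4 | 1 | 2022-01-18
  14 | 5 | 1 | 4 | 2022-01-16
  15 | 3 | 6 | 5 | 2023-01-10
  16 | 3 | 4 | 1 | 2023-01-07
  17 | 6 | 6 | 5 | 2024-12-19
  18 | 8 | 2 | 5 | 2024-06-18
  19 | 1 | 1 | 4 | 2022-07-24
SELECT name, signup_year FROM customers WHERE signup_year > 2022

Execution result:
name | signup_year
Kate Garcia | 2023
Tina Miller | 2024
Ivy Jones | 2023
Carol Smith | 2023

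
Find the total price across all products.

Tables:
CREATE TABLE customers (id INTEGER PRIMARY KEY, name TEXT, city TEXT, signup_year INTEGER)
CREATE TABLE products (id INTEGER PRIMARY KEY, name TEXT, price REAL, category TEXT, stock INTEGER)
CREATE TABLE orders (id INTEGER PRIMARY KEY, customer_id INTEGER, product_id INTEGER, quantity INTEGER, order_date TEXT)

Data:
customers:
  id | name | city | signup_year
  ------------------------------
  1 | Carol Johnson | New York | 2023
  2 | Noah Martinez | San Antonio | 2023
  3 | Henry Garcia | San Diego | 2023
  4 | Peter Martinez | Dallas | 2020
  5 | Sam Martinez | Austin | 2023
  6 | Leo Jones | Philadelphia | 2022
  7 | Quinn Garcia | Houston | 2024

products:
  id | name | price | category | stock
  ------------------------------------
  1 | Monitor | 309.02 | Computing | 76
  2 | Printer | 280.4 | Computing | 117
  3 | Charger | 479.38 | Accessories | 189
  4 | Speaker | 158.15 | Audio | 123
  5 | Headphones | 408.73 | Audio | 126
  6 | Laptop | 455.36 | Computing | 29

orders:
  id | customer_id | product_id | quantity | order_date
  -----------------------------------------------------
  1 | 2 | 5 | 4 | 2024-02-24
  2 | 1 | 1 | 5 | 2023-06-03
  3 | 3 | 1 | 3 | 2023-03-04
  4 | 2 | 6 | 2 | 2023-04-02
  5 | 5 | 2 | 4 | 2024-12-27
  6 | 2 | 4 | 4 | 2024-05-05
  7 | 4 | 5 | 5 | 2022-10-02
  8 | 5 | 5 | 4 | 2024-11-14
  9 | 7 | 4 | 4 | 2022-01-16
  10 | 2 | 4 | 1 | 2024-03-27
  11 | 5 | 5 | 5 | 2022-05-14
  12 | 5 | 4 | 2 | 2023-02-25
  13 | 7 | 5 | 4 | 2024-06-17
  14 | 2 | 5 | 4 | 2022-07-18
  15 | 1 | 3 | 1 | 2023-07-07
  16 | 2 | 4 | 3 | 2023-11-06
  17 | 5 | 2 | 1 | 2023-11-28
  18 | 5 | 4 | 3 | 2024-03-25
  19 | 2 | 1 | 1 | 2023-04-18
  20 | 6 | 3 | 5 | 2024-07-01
SELECT SUM(price) FROM products

Execution result:
2091.04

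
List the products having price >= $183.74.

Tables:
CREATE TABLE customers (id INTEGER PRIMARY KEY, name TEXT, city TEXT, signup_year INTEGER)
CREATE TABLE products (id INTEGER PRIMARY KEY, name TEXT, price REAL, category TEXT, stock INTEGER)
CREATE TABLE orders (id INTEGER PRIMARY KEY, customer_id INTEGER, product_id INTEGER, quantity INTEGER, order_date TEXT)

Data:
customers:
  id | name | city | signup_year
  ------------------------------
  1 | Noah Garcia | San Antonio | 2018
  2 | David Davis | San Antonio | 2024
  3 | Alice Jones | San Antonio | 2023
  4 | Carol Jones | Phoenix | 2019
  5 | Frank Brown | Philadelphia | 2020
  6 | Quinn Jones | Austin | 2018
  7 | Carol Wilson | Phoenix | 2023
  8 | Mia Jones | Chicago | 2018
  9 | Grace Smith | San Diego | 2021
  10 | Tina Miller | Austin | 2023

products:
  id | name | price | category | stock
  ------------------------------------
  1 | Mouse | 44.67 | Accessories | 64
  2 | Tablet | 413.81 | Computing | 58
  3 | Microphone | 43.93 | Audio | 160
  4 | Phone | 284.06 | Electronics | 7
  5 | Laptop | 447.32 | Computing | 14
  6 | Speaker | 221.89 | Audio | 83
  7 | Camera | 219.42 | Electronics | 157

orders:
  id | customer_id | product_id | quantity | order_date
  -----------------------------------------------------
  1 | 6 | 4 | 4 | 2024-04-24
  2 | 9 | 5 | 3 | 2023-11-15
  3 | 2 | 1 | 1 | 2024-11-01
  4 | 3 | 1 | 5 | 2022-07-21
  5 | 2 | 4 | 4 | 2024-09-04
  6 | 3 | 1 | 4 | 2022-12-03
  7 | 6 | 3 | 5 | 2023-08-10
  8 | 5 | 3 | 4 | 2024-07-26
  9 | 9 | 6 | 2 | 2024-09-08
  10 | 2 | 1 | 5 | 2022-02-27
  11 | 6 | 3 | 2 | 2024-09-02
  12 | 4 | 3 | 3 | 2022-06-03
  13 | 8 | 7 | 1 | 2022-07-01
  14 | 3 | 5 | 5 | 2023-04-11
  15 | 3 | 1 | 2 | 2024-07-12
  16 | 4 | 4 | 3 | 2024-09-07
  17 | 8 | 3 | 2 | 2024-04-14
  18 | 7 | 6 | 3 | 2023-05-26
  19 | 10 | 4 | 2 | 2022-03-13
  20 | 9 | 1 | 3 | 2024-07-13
SELECT name, price FROM products WHERE price >= 183.74

Execution result:
name | price
Tablet | 413.81
Phone | 284.06
Laptop | 447.32
Speaker | 221.89
Camera | 219.42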